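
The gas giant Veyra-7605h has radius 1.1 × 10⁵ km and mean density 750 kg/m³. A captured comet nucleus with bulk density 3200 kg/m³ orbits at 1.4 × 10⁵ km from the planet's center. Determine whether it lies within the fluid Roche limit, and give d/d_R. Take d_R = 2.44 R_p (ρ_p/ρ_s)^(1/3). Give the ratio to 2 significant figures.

inside; d/d_R ≈ 0.85

d_R = 2.44 × (1.1 × 10⁵ km) × (750/3200)^(1/3) = 1.655 × 10⁵ km
d/d_R = (1.4 × 10⁵) / (1.655 × 10⁵) = 0.85
Since d/d_R < 1, the body is inside the Roche limit.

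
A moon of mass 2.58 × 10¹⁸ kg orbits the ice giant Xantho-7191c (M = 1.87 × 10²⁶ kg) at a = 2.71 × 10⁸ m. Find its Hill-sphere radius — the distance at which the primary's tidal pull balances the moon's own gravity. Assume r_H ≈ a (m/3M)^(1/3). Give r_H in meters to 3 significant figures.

4.51 × 10⁵ m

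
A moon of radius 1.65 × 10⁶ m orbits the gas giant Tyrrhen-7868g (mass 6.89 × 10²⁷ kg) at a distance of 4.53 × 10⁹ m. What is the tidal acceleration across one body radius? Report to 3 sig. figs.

1.63 × 10⁻⁵ m/s²

Δa = 2GMr/d³
   = 2 × (6.674 × 10⁻¹¹) × (6.89 × 10²⁷) × (1.65 × 10⁶) / (4.53 × 10⁹)³
   = 1.63 × 10⁻⁵ m/s²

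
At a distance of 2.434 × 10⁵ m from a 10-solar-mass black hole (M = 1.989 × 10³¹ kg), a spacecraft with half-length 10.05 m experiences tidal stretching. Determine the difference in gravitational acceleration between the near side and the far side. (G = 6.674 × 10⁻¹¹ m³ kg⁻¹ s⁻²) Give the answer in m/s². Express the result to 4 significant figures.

3.701 × 10⁶ m/s²

Differencing GM/(d−r)² and GM/(d+r)² to first order in r/d gives 4GMr/d³.
Δa = 4GMr/d³
   = 4 × (6.674 × 10⁻¹¹) × (1.989 × 10³¹) × (10.05) / (2.434 × 10⁵)³
   = 3.701 × 10⁶ m/s²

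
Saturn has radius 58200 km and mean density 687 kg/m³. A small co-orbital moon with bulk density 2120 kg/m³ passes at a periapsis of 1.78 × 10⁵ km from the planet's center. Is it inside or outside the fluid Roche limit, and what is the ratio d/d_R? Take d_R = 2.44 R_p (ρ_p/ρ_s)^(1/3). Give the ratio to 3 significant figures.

outside; d/d_R ≈ 1.82

d_R = 2.44 × (58200 km) × (687/2120)^(1/3) = 97540 km
d/d_R = (1.78 × 10⁵) / (97540) = 1.82
Since d/d_R > 1, the body is outside the Roche limit.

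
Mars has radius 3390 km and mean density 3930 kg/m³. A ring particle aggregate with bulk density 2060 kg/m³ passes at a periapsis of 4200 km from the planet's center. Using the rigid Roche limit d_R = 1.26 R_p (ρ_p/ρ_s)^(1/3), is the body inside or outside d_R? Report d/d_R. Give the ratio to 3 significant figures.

inside; d/d_R ≈ 0.793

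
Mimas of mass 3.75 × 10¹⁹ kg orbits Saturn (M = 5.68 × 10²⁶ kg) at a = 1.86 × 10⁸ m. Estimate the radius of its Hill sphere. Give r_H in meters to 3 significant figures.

r_H ≈ a (m/3M)^(1/3)
    = (1.86 × 10⁸) × (3.75 × 10¹⁹ / (3 × 5.68 × 10²⁶))^(1/3)
    = 5.21 × 10⁵ m

5.21 × 10⁵ m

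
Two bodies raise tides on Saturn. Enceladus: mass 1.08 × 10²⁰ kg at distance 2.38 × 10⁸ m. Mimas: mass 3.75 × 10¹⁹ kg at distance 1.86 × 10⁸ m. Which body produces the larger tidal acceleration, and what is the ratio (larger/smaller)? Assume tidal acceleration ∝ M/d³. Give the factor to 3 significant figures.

The tide-raising term goes as M/d³ (the gradient of a 1/d² field).
Enceladus: (1.08 × 10²⁰) / (2.38 × 10⁸)³ = 8.011 × 10⁻⁶
Mimas: (3.75 × 10¹⁹) / (1.86 × 10⁸)³ = 5.828 × 10⁻⁶
Ratio (larger/smaller) = 1.37

Enceladus, by a factor of ≈ 1.37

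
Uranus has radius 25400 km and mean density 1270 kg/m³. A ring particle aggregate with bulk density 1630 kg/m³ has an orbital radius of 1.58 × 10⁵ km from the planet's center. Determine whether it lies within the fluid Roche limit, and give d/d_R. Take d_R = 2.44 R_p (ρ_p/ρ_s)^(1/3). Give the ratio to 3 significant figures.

d_R = 2.44 × (25400 km) × (1270/1630)^(1/3) = 57030 km
d/d_R = (1.58 × 10⁵) / (57030) = 2.77
Since d/d_R > 1, the body is outside the Roche limit.

outside; d/d_R ≈ 2.77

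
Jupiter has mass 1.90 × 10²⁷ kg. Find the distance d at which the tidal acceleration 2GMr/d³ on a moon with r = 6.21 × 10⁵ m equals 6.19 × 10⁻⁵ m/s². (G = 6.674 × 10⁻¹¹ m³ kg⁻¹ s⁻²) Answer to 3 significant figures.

2GMr/d³ = a_tidal  ⇒  d = (2GMr / a_tidal)^(1/3)
d = (2 × 6.674×10⁻¹¹ × (1.90 × 10²⁷) × (6.21 × 10⁵) / (6.19 × 10⁻⁵))^(1/3)
  = 1.37 × 10⁹ m

1.37 × 10⁹ m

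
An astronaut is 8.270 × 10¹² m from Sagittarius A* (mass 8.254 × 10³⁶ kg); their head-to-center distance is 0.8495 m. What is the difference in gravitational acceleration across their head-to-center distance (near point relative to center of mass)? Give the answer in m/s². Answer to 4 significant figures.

Δg = 2GMr/d³
   = 2 × (6.674 × 10⁻¹¹) × (8.254 × 10³⁶) × (0.8495) / (8.270 × 10¹²)³
   = 1.655 × 10⁻¹² m/s²

1.655 × 10⁻¹² m/s²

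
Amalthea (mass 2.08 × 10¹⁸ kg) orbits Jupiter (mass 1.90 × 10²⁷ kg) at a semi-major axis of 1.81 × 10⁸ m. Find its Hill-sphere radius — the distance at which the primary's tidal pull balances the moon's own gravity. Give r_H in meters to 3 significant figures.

1.29 × 10⁵ m

r_H ≈ a (m/3M)^(1/3)
    = (1.81 × 10⁸) × (2.08 × 10¹⁸ / (3 × 1.90 × 10²⁷))^(1/3)
    = 1.29 × 10⁵ m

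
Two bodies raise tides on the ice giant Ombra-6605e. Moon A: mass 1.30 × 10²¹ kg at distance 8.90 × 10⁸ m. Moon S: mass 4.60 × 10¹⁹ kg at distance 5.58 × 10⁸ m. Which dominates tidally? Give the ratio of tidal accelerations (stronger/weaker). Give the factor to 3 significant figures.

Moon A, by a factor of ≈ 6.96

The tide-raising term goes as M/d³ (the gradient of a 1/d² field).
Moon A: (1.30 × 10²¹) / (8.90 × 10⁸)³ = 1.844 × 10⁻⁶
Moon S: (4.60 × 10¹⁹) / (5.58 × 10⁸)³ = 2.648 × 10⁻⁷
Ratio (larger/smaller) = 6.96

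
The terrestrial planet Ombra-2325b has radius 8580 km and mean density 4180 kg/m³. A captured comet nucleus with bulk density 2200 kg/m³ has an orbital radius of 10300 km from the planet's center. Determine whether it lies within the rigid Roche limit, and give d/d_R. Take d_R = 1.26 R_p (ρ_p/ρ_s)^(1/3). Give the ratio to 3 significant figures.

d_R = 1.26 × (8580 km) × (4180/2200)^(1/3) = 13390 km
d/d_R = (10300) / (13390) = 0.769
Since d/d_R < 1, the body is inside the Roche limit.

inside; d/d_R ≈ 0.769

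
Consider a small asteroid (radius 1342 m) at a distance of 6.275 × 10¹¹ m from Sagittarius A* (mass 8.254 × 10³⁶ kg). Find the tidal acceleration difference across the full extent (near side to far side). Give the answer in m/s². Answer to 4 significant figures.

1.197 × 10⁻⁵ m/s²

a_tidal = 4GMr/d³
        = 4 × (6.674 × 10⁻¹¹) × (8.254 × 10³⁶) × (1342) / (6.275 × 10¹¹)³
        = 1.197 × 10⁻⁵ m/s²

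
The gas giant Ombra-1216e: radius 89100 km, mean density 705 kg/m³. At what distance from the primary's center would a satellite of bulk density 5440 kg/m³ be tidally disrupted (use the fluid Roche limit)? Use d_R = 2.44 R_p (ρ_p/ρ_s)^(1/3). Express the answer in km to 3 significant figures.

1.10 × 10⁵ km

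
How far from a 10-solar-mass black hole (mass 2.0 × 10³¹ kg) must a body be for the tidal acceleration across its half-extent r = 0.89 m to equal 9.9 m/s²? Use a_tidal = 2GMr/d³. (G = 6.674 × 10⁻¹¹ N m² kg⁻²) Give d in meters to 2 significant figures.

6.2 × 10⁶ m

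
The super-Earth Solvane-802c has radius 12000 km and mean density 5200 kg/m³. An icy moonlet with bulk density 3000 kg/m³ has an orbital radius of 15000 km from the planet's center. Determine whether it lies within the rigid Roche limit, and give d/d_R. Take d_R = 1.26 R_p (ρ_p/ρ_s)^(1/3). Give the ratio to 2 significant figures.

inside; d/d_R ≈ 0.83

d_R = 1.26 × (12000 km) × (5200/3000)^(1/3) = 18160 km
d/d_R = (15000) / (18160) = 0.83
Since d/d_R < 1, the body is inside the Roche limit.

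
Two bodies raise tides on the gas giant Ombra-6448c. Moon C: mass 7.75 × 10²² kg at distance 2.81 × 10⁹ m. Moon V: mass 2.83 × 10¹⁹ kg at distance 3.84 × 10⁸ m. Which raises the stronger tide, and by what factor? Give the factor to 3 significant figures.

Tidal acceleration ∝ M/d³, so compare M/d³ for each.
Moon C: (7.75 × 10²²) / (2.81 × 10⁹)³ = 3.493 × 10⁻⁶
Moon V: (2.83 × 10¹⁹) / (3.84 × 10⁸)³ = 4.998 × 10⁻⁷
Ratio (larger/smaller) = 6.99

Moon C, by a factor of ≈ 6.99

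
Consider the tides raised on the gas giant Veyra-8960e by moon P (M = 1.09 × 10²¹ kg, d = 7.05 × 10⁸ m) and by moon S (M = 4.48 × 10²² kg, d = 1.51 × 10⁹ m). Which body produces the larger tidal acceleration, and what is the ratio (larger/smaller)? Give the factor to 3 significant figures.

Moon S, by a factor of ≈ 4.18

Tidal acceleration ∝ M/d³, so compare M/d³ for each.
Moon P: (1.09 × 10²¹) / (7.05 × 10⁸)³ = 3.111 × 10⁻⁶
Moon S: (4.48 × 10²²) / (1.51 × 10⁹)³ = 1.301 × 10⁻⁵
Ratio (larger/smaller) = 4.18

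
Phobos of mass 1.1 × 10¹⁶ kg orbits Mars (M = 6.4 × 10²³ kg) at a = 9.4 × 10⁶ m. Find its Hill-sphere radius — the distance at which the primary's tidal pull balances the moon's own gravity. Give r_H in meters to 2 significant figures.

r_H ≈ a (m/3M)^(1/3)
    = (9.4 × 10⁶) × (1.1 × 10¹⁶ / (3 × 6.4 × 10²³))^(1/3)
    = 1.7 × 10⁴ m

1.7 × 10⁴ m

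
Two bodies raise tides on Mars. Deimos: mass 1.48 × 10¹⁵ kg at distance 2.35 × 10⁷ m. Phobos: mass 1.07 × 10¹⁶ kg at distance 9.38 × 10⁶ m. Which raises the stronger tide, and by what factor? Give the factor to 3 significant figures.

Phobos, by a factor of ≈ 114

The tide-raising term goes as M/d³ (the gradient of a 1/d² field).
Deimos: (1.48 × 10¹⁵) / (2.35 × 10⁷)³ = 1.140 × 10⁻⁷
Phobos: (1.07 × 10¹⁶) / (9.38 × 10⁶)³ = 1.297 × 10⁻⁵
Ratio (larger/smaller) = 114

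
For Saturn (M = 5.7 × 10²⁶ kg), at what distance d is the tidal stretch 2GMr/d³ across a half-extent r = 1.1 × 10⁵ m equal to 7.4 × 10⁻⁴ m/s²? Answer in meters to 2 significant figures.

2.2 × 10⁸ m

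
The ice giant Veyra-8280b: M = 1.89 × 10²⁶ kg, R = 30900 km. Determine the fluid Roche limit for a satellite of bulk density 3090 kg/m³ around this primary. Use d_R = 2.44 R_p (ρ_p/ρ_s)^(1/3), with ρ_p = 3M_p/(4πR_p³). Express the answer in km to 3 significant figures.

ρ_p = 3M_p/(4πR_p³) = 3 × (1.89 × 10²⁶) / (4π × (3.09 × 10⁷ m)³) = 1530 kg/m³
d_R = 2.44 × 30900 km × (1530/3090)^(1/3)
    = 59600 km

59600 km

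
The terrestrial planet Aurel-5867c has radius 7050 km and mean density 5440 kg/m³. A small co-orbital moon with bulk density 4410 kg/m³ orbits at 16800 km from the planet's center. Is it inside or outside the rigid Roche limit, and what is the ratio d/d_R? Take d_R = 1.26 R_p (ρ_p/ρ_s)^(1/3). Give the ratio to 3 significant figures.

d_R = 1.26 × (7050 km) × (5440/4410)^(1/3) = 9527 km
d/d_R = (16800) / (9527) = 1.76
Since d/d_R > 1, the body is outside the Roche limit.

outside; d/d_R ≈ 1.76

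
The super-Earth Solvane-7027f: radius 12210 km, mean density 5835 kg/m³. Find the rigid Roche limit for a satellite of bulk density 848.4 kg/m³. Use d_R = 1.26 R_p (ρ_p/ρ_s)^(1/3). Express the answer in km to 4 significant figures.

d_R = 1.26 × 12210 km × (5835/848.4)^(1/3)
    = 29260 km

29260 km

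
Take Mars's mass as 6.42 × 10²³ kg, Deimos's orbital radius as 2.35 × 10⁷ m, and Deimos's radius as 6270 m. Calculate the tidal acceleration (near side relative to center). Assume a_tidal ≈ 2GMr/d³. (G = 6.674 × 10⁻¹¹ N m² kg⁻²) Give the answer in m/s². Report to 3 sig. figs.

4.14 × 10⁻⁵ m/s²

Δg = 2GMr/d³
   = 2 × (6.674 × 10⁻¹¹) × (6.42 × 10²³) × (6270) / (2.35 × 10⁷)³
   = 4.14 × 10⁻⁵ m/s²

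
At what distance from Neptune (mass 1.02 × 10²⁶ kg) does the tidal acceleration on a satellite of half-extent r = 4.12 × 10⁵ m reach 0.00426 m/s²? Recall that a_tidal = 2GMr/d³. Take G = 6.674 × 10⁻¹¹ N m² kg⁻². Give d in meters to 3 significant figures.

2GMr/d³ = a_tidal  ⇒  d = (2GMr / a_tidal)^(1/3)
d = (2 × 6.674×10⁻¹¹ × (1.02 × 10²⁶) × (4.12 × 10⁵) / (0.00426))^(1/3)
  = 1.10 × 10⁸ m

1.10 × 10⁸ m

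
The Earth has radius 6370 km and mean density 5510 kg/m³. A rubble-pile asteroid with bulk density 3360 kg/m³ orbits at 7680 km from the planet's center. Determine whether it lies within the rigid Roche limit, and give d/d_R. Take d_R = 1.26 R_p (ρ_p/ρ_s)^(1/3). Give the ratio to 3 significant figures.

d_R = 1.26 × (6370 km) × (5510/3360)^(1/3) = 9465 km
d/d_R = (7680) / (9465) = 0.811
Since d/d_R < 1, the body is inside the Roche limit.

inside; d/d_R ≈ 0.811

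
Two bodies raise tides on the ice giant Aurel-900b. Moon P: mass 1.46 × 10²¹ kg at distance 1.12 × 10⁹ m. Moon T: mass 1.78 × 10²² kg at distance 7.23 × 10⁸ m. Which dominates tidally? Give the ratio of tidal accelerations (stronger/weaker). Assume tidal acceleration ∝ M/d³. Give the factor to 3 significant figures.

Moon T, by a factor of ≈ 45.3

Tidal acceleration ∝ M/d³, so compare M/d³ for each.
Moon P: (1.46 × 10²¹) / (1.12 × 10⁹)³ = 1.039 × 10⁻⁶
Moon T: (1.78 × 10²²) / (7.23 × 10⁸)³ = 4.710 × 10⁻⁵
Ratio (larger/smaller) = 45.3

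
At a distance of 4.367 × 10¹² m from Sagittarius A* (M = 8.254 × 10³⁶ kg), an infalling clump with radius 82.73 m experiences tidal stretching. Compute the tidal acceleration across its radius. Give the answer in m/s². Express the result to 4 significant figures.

1.094 × 10⁻⁹ m/s²

Since r ≪ d, expand the inverse-square field across one radius to get the leading 2GMr/d³ term.
a_tidal = 2GMr/d³
        = 2 × (6.674 × 10⁻¹¹) × (8.254 × 10³⁶) × (82.73) / (4.367 × 10¹²)³
        = 1.094 × 10⁻⁹ m/s²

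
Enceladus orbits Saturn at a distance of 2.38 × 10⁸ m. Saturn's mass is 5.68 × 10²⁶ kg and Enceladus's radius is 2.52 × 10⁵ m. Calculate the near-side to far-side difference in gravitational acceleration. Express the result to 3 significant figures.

Near-to-far spans 2r, so the tidal difference is twice the near-to-center value: 4GMr/d³.
Δa = 4GMr/d³
   = 4 × (6.674 × 10⁻¹¹) × (5.68 × 10²⁶) × (2.52 × 10⁵) / (2.38 × 10⁸)³
   = 2.83 × 10⁻³ m/s²

2.83 × 10⁻³ m/s²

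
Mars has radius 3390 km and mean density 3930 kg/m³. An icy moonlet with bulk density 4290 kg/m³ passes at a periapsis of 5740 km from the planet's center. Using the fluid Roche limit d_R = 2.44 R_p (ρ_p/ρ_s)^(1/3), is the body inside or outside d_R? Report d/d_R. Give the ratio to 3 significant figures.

d_R = 2.44 × (3390 km) × (3930/4290)^(1/3) = 8033 km
d/d_R = (5740) / (8033) = 0.715
Since d/d_R < 1, the body is inside the Roche limit.

inside; d/d_R ≈ 0.715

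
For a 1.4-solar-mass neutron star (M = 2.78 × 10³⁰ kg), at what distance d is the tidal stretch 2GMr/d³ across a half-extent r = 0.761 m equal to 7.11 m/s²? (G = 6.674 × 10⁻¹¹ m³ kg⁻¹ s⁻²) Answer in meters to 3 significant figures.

2GMr/d³ = a_tidal  ⇒  d = (2GMr / a_tidal)^(1/3)
d = (2 × 6.674×10⁻¹¹ × (2.78 × 10³⁰) × (0.761) / (7.11))^(1/3)
  = 3.41 × 10⁶ m

3.41 × 10⁶ m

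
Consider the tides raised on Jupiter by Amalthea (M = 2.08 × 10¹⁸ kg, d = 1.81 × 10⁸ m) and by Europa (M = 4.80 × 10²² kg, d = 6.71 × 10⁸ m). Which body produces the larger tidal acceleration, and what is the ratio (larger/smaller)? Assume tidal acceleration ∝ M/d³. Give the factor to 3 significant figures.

Europa, by a factor of ≈ 453

Tidal acceleration ∝ M/d³, so compare M/d³ for each.
Amalthea: (2.08 × 10¹⁸) / (1.81 × 10⁸)³ = 3.508 × 10⁻⁷
Europa: (4.80 × 10²²) / (6.71 × 10⁸)³ = 1.589 × 10⁻⁴
Ratio (larger/smaller) = 453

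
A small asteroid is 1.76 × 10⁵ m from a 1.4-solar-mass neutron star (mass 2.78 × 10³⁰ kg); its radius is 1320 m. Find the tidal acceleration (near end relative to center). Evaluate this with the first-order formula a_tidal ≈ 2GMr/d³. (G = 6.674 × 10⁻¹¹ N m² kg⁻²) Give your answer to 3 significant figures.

8.98 × 10⁷ m/s²

The tidal stretch is the gradient of GM/d² times the body's extent r, hence the 1/d³ dependence.
a_tidal = 2GMr/d³
        = 2 × (6.674 × 10⁻¹¹) × (2.78 × 10³⁰) × (1320) / (1.76 × 10⁵)³
        = 8.98 × 10⁷ m/s²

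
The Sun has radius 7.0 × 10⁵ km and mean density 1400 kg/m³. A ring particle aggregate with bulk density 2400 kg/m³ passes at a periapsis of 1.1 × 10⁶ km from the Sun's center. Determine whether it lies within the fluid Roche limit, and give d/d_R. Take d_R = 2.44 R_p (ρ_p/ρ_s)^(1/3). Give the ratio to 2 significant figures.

d_R = 2.44 × (7.0 × 10⁵ km) × (1400/2400)^(1/3) = 1.427 × 10⁶ km
d/d_R = (1.1 × 10⁶) / (1.427 × 10⁶) = 0.77
Since d/d_R < 1, the body is inside the Roche limit.

inside; d/d_R ≈ 0.77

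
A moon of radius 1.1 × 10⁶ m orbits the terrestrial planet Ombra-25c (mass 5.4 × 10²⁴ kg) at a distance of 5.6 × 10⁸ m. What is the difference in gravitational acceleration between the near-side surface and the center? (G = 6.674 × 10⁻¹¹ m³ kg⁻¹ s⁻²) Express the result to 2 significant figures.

4.5 × 10⁻⁶ m/s²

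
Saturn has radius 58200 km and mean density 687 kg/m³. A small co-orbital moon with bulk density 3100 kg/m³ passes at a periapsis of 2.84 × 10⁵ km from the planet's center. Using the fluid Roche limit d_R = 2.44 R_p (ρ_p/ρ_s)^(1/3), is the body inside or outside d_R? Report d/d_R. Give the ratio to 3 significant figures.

d_R = 2.44 × (58200 km) × (687/3100)^(1/3) = 85940 km
d/d_R = (2.84 × 10⁵) / (85940) = 3.30
Since d/d_R > 1, the body is outside the Roche limit.

outside; d/d_R ≈ 3.30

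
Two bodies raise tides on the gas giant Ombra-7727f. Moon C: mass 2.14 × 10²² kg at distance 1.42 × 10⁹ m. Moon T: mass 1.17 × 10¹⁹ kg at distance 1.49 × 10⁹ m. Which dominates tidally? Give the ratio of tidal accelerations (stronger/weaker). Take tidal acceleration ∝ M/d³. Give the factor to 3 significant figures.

Moon C, by a factor of ≈ 2110

Compare M/d³ for the two perturbers:
Moon C: (2.14 × 10²²) / (1.42 × 10⁹)³ = 7.474 × 10⁻⁶
Moon T: (1.17 × 10¹⁹) / (1.49 × 10⁹)³ = 3.537 × 10⁻⁹
Ratio (larger/smaller) = 2110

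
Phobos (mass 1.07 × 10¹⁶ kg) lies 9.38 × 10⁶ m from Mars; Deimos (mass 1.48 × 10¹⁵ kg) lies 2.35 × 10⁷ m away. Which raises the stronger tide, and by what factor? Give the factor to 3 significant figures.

The tide-raising term goes as M/d³ (the gradient of a 1/d² field).
Phobos: (1.07 × 10¹⁶) / (9.38 × 10⁶)³ = 1.297 × 10⁻⁵
Deimos: (1.48 × 10¹⁵) / (2.35 × 10⁷)³ = 1.140 × 10⁻⁷
Ratio (larger/smaller) = 114

Phobos, by a factor of ≈ 114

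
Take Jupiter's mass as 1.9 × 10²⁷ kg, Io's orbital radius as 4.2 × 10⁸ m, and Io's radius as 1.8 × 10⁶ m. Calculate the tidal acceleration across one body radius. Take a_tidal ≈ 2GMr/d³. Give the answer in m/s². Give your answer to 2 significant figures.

Δa = 2GMr/d³
   = 2 × (6.674 × 10⁻¹¹) × (1.9 × 10²⁷) × (1.8 × 10⁶) / (4.2 × 10⁸)³
   = 6.2 × 10⁻³ m/s²

6.2 × 10⁻³ m/s²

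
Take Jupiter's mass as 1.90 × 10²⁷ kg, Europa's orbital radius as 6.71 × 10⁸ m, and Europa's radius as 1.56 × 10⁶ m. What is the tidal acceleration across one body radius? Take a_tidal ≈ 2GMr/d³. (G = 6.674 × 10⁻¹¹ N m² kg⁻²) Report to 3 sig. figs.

Δa = 2GMr/d³
   = 2 × (6.674 × 10⁻¹¹) × (1.90 × 10²⁷) × (1.56 × 10⁶) / (6.71 × 10⁸)³
   = 1.31 × 10⁻³ m/s²

1.31 × 10⁻³ m/s²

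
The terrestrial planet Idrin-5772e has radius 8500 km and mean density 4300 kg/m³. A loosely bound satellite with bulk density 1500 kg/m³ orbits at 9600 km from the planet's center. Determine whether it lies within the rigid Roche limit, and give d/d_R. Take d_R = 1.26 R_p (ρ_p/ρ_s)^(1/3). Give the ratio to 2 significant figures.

d_R = 1.26 × (8500 km) × (4300/1500)^(1/3) = 15210 km
d/d_R = (9600) / (15210) = 0.63
Since d/d_R < 1, the body is inside the Roche limit.

inside; d/d_R ≈ 0.63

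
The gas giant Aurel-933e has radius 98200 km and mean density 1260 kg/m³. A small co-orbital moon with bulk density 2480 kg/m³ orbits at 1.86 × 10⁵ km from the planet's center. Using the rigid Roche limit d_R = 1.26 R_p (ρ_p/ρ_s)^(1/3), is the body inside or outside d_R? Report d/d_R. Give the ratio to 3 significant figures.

d_R = 1.26 × (98200 km) × (1260/2480)^(1/3) = 98730 km
d/d_R = (1.86 × 10⁵) / (98730) = 1.88
Since d/d_R > 1, the body is outside the Roche limit.

outside; d/d_R ≈ 1.88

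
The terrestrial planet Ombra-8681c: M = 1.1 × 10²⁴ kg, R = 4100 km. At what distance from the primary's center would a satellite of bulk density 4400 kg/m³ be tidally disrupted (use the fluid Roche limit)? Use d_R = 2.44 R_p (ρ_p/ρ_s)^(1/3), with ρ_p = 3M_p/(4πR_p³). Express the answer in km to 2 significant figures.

9500 km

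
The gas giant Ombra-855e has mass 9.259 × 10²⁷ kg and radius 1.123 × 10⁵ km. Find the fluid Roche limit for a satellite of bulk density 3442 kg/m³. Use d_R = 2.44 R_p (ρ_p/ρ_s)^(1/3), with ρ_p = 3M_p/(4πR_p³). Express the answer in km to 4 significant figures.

2.105 × 10⁵ km

ρ_p = 3M_p/(4πR_p³) = 3 × (9.259 × 10²⁷) / (4π × (1.123 × 10⁸ m)³) = 1561 kg/m³
d_R = 2.44 × 1.123 × 10⁵ km × (1561/3442)^(1/3)
    = 2.105 × 10⁵ km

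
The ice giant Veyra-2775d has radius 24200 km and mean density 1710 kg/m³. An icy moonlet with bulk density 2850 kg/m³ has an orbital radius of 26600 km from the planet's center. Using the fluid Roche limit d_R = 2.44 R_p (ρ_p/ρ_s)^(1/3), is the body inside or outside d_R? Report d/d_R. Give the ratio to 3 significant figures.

d_R = 2.44 × (24200 km) × (1710/2850)^(1/3) = 49800 km
d/d_R = (26600) / (49800) = 0.534
Since d/d_R < 1, the body is inside the Roche limit.

inside; d/d_R ≈ 0.534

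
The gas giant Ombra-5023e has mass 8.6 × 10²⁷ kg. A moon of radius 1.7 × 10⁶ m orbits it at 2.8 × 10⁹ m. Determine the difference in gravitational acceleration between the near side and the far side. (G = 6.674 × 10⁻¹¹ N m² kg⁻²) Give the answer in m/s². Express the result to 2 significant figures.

1.8 × 10⁻⁴ m/s²

Differencing GM/(d−r)² and GM/(d+r)² to first order in r/d gives 4GMr/d³.
Δa = 4GMr/d³
   = 4 × (6.674 × 10⁻¹¹) × (8.6 × 10²⁷) × (1.7 × 10⁶) / (2.8 × 10⁹)³
   = 1.8 × 10⁻⁴ m/s²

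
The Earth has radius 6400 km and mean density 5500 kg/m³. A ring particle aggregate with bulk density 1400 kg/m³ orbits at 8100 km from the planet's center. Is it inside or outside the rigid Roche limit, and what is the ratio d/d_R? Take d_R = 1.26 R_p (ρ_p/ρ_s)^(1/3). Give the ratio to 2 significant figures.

d_R = 1.26 × (6400 km) × (5500/1400)^(1/3) = 12720 km
d/d_R = (8100) / (12720) = 0.64
Since d/d_R < 1, the body is inside the Roche limit.

inside; d/d_R ≈ 0.64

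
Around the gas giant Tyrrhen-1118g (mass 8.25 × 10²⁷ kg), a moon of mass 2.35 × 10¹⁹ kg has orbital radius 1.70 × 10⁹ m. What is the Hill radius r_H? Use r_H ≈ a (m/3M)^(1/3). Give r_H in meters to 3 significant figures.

r_H ≈ a (m/3M)^(1/3)
    = (1.70 × 10⁹) × (2.35 × 10¹⁹ / (3 × 8.25 × 10²⁷))^(1/3)
    = 1.67 × 10⁶ m

1.67 × 10⁶ m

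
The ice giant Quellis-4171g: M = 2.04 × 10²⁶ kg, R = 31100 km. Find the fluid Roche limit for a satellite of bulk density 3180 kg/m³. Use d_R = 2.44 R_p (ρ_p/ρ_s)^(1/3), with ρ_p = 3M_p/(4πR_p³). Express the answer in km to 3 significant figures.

60600 km

ρ_p = 3M_p/(4πR_p³) = 3 × (2.04 × 10²⁶) / (4π × (3.11 × 10⁷ m)³) = 1620 kg/m³
d_R = 2.44 × 31100 km × (1620/3180)^(1/3)
    = 60600 km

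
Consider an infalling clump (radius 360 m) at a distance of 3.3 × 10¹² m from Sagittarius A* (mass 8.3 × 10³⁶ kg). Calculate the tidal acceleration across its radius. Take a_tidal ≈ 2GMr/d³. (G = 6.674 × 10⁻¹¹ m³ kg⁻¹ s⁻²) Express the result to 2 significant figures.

Δa = 2GMr/d³
   = 2 × (6.674 × 10⁻¹¹) × (8.3 × 10³⁶) × (360) / (3.3 × 10¹²)³
   = 1.1 × 10⁻⁸ m/s²

1.1 × 10⁻⁸ m/s²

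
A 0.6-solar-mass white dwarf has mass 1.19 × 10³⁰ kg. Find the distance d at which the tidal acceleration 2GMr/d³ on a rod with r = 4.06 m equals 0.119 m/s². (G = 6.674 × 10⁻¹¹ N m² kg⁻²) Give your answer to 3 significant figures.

1.76 × 10⁷ m

2GMr/d³ = a_tidal  ⇒  d = (2GMr / a_tidal)^(1/3)
d = (2 × 6.674×10⁻¹¹ × (1.19 × 10³⁰) × (4.06) / (0.119))^(1/3)
  = 1.76 × 10⁷ m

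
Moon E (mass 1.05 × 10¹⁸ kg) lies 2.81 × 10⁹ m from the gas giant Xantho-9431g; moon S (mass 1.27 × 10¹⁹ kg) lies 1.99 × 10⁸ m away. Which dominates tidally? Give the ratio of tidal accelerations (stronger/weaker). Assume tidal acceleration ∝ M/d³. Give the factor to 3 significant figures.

Moon S, by a factor of ≈ 34100

Tidal acceleration ∝ M/d³, so compare M/d³ for each.
Moon E: (1.05 × 10¹⁸) / (2.81 × 10⁹)³ = 4.732 × 10⁻¹¹
Moon S: (1.27 × 10¹⁹) / (1.99 × 10⁸)³ = 1.612 × 10⁻⁶
Ratio (larger/smaller) = 34100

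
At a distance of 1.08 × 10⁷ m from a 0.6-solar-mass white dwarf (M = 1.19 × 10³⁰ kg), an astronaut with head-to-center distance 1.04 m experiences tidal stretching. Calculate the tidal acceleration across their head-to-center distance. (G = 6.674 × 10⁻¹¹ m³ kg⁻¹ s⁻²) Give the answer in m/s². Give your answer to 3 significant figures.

1.31 × 10⁻¹ m/s²

Δg = 2GMr/d³
   = 2 × (6.674 × 10⁻¹¹) × (1.19 × 10³⁰) × (1.04) / (1.08 × 10⁷)³
   = 1.31 × 10⁻¹ m/s²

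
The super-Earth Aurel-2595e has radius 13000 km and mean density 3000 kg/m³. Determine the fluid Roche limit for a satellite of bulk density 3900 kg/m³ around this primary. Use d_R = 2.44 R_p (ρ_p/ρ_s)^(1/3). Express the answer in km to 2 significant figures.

d_R = 2.44 × 13000 km × (3000/3900)^(1/3)
    = 29000 km

29000 km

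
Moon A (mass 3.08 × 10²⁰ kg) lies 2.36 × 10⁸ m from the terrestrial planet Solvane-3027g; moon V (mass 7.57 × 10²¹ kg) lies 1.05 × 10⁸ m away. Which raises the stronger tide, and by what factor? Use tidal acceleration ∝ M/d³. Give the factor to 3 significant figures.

Compare M/d³ for the two perturbers:
Moon A: (3.08 × 10²⁰) / (2.36 × 10⁸)³ = 2.343 × 10⁻⁵
Moon V: (7.57 × 10²¹) / (1.05 × 10⁸)³ = 6.539 × 10⁻³
Ratio (larger/smaller) = 279

Moon V, by a factor of ≈ 279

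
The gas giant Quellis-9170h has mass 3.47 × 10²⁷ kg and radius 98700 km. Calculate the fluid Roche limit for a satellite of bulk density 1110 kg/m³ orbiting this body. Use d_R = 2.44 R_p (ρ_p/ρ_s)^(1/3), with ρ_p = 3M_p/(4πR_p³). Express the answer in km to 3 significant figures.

ρ_p = 3M_p/(4πR_p³) = 3 × (3.47 × 10²⁷) / (4π × (9.87 × 10⁷ m)³) = 862 kg/m³
d_R = 2.44 × 98700 km × (862/1110)^(1/3)
    = 2.21 × 10⁵ km

2.21 × 10⁵ km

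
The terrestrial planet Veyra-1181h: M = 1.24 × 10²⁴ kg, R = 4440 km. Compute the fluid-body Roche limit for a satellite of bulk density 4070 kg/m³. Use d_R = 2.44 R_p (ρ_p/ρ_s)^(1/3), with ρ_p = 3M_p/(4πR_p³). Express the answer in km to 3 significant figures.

ρ_p = 3M_p/(4πR_p³) = 3 × (1.24 × 10²⁴) / (4π × (4.44 × 10⁶ m)³) = 3380 kg/m³
d_R = 2.44 × 4440 km × (3380/4070)^(1/3)
    = 10200 km

10200 km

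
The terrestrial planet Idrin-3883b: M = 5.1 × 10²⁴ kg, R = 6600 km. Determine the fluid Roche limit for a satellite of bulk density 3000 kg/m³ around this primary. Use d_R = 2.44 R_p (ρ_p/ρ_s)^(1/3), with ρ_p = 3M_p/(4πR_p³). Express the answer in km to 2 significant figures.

18000 km

ρ_p = 3M_p/(4πR_p³) = 3 × (5.1 × 10²⁴) / (4π × (6.6 × 10⁶ m)³) = 4200 kg/m³
d_R = 2.44 × 6600 km × (4200/3000)^(1/3)
    = 18000 km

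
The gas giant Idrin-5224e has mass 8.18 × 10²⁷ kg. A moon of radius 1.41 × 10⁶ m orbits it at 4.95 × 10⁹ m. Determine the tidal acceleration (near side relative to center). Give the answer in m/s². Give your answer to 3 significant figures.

1.27 × 10⁻⁵ m/s²

Δa = 2GMr/d³
   = 2 × (6.674 × 10⁻¹¹) × (8.18 × 10²⁷) × (1.41 × 10⁶) / (4.95 × 10⁹)³
   = 1.27 × 10⁻⁵ m/s²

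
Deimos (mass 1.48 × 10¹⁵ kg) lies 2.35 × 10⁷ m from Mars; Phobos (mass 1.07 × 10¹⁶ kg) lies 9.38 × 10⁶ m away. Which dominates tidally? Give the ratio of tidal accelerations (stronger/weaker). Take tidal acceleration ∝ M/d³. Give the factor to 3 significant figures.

Phobos, by a factor of ≈ 114

Tidal acceleration ∝ M/d³, so compare M/d³ for each.
Deimos: (1.48 × 10¹⁵) / (2.35 × 10⁷)³ = 1.140 × 10⁻⁷
Phobos: (1.07 × 10¹⁶) / (9.38 × 10⁶)³ = 1.297 × 10⁻⁵
Ratio (larger/smaller) = 114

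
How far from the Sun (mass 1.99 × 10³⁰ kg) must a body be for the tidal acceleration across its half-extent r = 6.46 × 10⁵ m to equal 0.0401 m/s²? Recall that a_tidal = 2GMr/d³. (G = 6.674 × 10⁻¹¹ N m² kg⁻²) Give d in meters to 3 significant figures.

1.62 × 10⁹ m

2GMr/d³ = a_tidal  ⇒  d = (2GMr / a_tidal)^(1/3)
d = (2 × 6.674×10⁻¹¹ × (1.99 × 10³⁰) × (6.46 × 10⁵) / (0.0401))^(1/3)
  = 1.62 × 10⁹ m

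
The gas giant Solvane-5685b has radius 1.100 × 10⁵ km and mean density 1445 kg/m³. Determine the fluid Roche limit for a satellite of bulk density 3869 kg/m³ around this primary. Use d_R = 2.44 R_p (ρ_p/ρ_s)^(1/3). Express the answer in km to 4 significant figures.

1.933 × 10⁵ km

d_R = 2.44 × 1.100 × 10⁵ km × (1445/3869)^(1/3)
    = 1.933 × 10⁵ km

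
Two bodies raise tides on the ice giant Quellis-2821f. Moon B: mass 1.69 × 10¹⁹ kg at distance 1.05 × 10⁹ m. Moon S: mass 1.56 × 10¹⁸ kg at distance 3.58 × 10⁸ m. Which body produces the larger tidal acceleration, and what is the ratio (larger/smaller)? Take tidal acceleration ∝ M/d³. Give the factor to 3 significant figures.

Compare M/d³ for the two perturbers:
Moon B: (1.69 × 10¹⁹) / (1.05 × 10⁹)³ = 1.460 × 10⁻⁸
Moon S: (1.56 × 10¹⁸) / (3.58 × 10⁸)³ = 3.400 × 10⁻⁸
Ratio (larger/smaller) = 2.33

Moon S, by a factor of ≈ 2.33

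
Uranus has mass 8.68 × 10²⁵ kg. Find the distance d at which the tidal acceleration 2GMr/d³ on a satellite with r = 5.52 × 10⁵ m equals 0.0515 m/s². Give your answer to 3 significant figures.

4.99 × 10⁷ m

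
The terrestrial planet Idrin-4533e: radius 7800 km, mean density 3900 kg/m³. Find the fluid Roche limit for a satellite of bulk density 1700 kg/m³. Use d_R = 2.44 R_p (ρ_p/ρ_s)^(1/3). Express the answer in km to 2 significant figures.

d_R = 2.44 × 7800 km × (3900/1700)^(1/3)
    = 25000 km

25000 km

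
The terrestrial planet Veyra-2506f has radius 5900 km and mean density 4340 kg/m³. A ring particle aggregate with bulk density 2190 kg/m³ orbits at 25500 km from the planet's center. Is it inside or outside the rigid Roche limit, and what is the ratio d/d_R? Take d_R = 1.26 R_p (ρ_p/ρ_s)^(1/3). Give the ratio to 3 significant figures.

d_R = 1.26 × (5900 km) × (4340/2190)^(1/3) = 9338 km
d/d_R = (25500) / (9338) = 2.73
Since d/d_R > 1, the body is outside the Roche limit.

outside; d/d_R ≈ 2.73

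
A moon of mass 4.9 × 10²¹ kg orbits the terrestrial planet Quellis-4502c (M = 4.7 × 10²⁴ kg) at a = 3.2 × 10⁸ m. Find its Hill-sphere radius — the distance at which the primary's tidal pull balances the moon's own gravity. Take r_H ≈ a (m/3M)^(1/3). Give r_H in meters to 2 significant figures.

r_H ≈ a (m/3M)^(1/3)
    = (3.2 × 10⁸) × (4.9 × 10²¹ / (3 × 4.7 × 10²⁴))^(1/3)
    = 2.2 × 10⁷ m

2.2 × 10⁷ m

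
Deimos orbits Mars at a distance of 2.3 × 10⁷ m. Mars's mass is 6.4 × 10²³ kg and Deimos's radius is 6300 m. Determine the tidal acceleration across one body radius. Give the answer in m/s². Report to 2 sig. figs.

4.4 × 10⁻⁵ m/s²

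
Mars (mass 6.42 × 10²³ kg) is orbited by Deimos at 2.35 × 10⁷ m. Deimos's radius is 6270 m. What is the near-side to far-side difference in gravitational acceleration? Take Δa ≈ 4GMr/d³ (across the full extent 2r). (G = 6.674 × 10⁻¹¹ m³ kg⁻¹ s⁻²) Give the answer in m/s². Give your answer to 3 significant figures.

Δg = 4GMr/d³
   = 4 × (6.674 × 10⁻¹¹) × (6.42 × 10²³) × (6270) / (2.35 × 10⁷)³
   = 8.28 × 10⁻⁵ m/s²

8.28 × 10⁻⁵ m/s²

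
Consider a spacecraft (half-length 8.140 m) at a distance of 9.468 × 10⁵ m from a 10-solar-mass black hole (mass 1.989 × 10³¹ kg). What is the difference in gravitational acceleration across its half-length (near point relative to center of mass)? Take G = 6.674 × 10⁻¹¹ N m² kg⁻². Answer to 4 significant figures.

Δa = 2GMr/d³
   = 2 × (6.674 × 10⁻¹¹) × (1.989 × 10³¹) × (8.140) / (9.468 × 10⁵)³
   = 2.546 × 10⁴ m/s²

2.546 × 10⁴ m/s²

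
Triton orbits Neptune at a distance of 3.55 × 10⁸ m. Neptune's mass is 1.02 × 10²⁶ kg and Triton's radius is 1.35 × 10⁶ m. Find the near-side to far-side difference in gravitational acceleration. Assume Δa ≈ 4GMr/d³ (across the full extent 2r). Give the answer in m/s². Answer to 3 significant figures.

8.22 × 10⁻⁴ m/s²

a_tidal = 4GMr/d³
        = 4 × (6.674 × 10⁻¹¹) × (1.02 × 10²⁶) × (1.35 × 10⁶) / (3.55 × 10⁸)³
        = 8.22 × 10⁻⁴ m/s²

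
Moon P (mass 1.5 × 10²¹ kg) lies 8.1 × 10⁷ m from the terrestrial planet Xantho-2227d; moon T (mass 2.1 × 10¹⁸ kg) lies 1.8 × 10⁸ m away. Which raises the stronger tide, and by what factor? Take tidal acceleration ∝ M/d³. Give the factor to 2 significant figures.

Tidal acceleration ∝ M/d³, so compare M/d³ for each.
Moon P: (1.5 × 10²¹) / (8.1 × 10⁷)³ = 2.823 × 10⁻³
Moon T: (2.1 × 10¹⁸) / (1.8 × 10⁸)³ = 3.601 × 10⁻⁷
Ratio (larger/smaller) = 7800

Moon P, by a factor of ≈ 7800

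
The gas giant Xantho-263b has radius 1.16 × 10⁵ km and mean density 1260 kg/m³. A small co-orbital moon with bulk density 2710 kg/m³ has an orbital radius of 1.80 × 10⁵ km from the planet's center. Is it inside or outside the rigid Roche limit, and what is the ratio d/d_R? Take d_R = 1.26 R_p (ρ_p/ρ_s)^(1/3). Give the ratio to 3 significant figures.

d_R = 1.26 × (1.16 × 10⁵ km) × (1260/2710)^(1/3) = 1.132 × 10⁵ km
d/d_R = (1.80 × 10⁵) / (1.132 × 10⁵) = 1.59
Since d/d_R > 1, the body is outside the Roche limit.

outside; d/d_R ≈ 1.59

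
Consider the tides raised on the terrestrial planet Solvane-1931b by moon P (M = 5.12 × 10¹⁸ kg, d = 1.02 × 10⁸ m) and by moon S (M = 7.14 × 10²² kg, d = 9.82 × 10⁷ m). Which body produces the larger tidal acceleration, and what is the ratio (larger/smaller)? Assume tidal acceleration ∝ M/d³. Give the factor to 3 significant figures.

Compare M/d³ for the two perturbers:
Moon P: (5.12 × 10¹⁸) / (1.02 × 10⁸)³ = 4.825 × 10⁻⁶
Moon S: (7.14 × 10²²) / (9.82 × 10⁷)³ = 7.540 × 10⁻²
Ratio (larger/smaller) = 15600

Moon S, by a factor of ≈ 15600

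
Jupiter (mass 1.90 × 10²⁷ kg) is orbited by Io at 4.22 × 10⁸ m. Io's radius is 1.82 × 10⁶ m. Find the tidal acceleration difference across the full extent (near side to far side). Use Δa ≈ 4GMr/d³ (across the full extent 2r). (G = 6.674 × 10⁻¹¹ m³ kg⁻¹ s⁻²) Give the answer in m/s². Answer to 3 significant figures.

1.23 × 10⁻² m/s²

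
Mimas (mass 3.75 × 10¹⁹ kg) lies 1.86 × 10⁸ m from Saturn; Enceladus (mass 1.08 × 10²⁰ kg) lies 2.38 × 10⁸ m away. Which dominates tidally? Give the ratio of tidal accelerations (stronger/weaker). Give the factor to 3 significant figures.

Enceladus, by a factor of ≈ 1.37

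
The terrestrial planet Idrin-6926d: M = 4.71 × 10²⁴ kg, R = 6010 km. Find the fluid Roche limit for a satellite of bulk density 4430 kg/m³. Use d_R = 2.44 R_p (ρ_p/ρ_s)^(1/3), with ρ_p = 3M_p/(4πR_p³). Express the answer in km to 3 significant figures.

15400 km

ρ_p = 3M_p/(4πR_p³) = 3 × (4.71 × 10²⁴) / (4π × (6.01 × 10⁶ m)³) = 5180 kg/m³
d_R = 2.44 × 6010 km × (5180/4430)^(1/3)
    = 15400 km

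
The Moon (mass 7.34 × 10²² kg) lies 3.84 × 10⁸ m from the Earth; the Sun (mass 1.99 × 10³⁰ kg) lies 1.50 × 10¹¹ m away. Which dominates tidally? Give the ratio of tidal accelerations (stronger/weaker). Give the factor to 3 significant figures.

The Moon, by a factor of ≈ 2.20

The tide-raising term goes as M/d³ (the gradient of a 1/d² field).
The Moon: (7.34 × 10²²) / (3.84 × 10⁸)³ = 1.296 × 10⁻³
The Sun: (1.99 × 10³⁰) / (1.50 × 10¹¹)³ = 5.896 × 10⁻⁴
Ratio (larger/smaller) = 2.20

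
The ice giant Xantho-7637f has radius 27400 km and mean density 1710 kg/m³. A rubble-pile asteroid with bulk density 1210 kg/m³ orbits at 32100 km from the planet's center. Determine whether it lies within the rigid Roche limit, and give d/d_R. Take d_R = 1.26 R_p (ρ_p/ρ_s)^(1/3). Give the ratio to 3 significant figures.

inside; d/d_R ≈ 0.829

d_R = 1.26 × (27400 km) × (1710/1210)^(1/3) = 38740 km
d/d_R = (32100) / (38740) = 0.829
Since d/d_R < 1, the body is inside the Roche limit.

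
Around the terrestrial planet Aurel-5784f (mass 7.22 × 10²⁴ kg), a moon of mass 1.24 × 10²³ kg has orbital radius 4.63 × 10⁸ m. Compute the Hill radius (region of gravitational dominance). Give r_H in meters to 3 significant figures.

8.28 × 10⁷ m

r_H ≈ a (m/3M)^(1/3)
    = (4.63 × 10⁸) × (1.24 × 10²³ / (3 × 7.22 × 10²⁴))^(1/3)
    = 8.28 × 10⁷ m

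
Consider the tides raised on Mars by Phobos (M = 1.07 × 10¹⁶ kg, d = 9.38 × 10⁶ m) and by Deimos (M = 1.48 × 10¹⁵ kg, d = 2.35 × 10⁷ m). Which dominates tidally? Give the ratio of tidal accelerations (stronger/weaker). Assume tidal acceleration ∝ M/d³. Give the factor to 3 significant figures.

Tidal acceleration ∝ M/d³, so compare M/d³ for each.
Phobos: (1.07 × 10¹⁶) / (9.38 × 10⁶)³ = 1.297 × 10⁻⁵
Deimos: (1.48 × 10¹⁵) / (2.35 × 10⁷)³ = 1.140 × 10⁻⁷
Ratio (larger/smaller) = 114

Phobos, by a factor of ≈ 114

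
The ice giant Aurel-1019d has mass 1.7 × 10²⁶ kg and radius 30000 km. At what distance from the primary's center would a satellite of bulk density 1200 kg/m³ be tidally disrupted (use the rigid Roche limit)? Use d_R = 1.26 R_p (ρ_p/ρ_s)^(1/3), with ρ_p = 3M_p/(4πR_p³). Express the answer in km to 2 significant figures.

41000 km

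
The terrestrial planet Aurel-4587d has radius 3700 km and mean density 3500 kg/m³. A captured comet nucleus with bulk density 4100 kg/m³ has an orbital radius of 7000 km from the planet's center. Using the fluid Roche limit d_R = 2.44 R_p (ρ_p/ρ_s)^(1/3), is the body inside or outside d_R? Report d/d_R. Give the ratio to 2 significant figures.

d_R = 2.44 × (3700 km) × (3500/4100)^(1/3) = 8564 km
d/d_R = (7000) / (8564) = 0.82
Since d/d_R < 1, the body is inside the Roche limit.

inside; d/d_R ≈ 0.82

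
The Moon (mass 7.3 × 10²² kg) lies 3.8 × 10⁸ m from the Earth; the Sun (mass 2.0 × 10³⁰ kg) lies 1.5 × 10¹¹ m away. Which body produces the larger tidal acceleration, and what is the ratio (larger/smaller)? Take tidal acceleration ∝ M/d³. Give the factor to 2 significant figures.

The Moon, by a factor of ≈ 2.2

The tide-raising term goes as M/d³ (the gradient of a 1/d² field).
The Moon: (7.3 × 10²²) / (3.8 × 10⁸)³ = 1.330 × 10⁻³
The Sun: (2.0 × 10³⁰) / (1.5 × 10¹¹)³ = 5.926 × 10⁻⁴
Ratio (larger/smaller) = 2.2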